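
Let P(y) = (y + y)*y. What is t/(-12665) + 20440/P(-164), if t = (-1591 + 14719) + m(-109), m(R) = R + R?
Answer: -10889553/17031892 ≈ -0.63936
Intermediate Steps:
m(R) = 2*R
t = 12910 (t = (-1591 + 14719) + 2*(-109) = 13128 - 218 = 12910)
P(y) = 2*y² (P(y) = (2*y)*y = 2*y²)
t/(-12665) + 20440/P(-164) = 12910/(-12665) + 20440/((2*(-164)²)) = 12910*(-1/12665) + 20440/((2*26896)) = -2582/2533 + 20440/53792 = -2582/2533 + 20440*(1/53792) = -2582/2533 + 2555/6724 = -10889553/17031892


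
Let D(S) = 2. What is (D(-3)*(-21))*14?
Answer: -588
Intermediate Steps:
(D(-3)*(-21))*14 = (2*(-21))*14 = -42*14 = -588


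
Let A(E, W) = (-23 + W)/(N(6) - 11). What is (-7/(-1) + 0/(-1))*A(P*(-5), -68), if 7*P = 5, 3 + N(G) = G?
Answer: 637/8 ≈ 79.625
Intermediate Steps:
N(G) = -3 + G
P = 5/7 (P = (1/7)*5 = 5/7 ≈ 0.71429)
A(E, W) = 23/8 - W/8 (A(E, W) = (-23 + W)/((-3 + 6) - 11) = (-23 + W)/(3 - 11) = (-23 + W)/(-8) = (-23 + W)*(-1/8) = 23/8 - W/8)
(-7/(-1) + 0/(-1))*A(P*(-5), -68) = (-7/(-1) + 0/(-1))*(23/8 - 1/8*(-68)) = (-7*(-1) + 0*(-1))*(23/8 + 17/2) = (7 + 0)*(91/8) = 7*(91/8) = 637/8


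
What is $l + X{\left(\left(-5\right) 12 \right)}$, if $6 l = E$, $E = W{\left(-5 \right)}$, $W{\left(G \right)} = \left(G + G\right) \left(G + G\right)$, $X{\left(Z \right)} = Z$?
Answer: $- \frac{130}{3} \approx -43.333$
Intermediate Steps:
$W{\left(G \right)} = 4 G^{2}$ ($W{\left(G \right)} = 2 G 2 G = 4 G^{2}$)
$E = 100$ ($E = 4 \left(-5\right)^{2} = 4 \cdot 25 = 100$)
$l = \frac{50}{3}$ ($l = \frac{1}{6} \cdot 100 = \frac{50}{3} \approx 16.667$)
$l + X{\left(\left(-5\right) 12 \right)} = \frac{50}{3} - 60 = - \frac{130}{3}$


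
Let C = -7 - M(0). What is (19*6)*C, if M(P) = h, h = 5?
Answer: -1368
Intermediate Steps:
M(P) = 5
C = -12 (C = -7 - 1*5 = -7 - 5 = -12)
(19*6)*C = (19*6)*(-12) = 114*(-12) = -1368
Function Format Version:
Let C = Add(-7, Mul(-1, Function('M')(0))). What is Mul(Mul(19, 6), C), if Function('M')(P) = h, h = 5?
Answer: -1368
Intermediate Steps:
Function('M')(P) = 5
C = -12 (C = Add(-7, Mul(-1, 5)) = Add(-7, -5) = -12)
Mul(Mul(19, 6), C) = Mul(Mul(19, 6), -12) = Mul(114, -12) = -1368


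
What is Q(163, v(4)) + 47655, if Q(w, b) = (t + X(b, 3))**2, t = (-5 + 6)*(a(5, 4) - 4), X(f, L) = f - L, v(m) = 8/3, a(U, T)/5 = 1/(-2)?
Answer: 1717261/36 ≈ 47702.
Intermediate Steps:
a(U, T) = -5/2 (a(U, T) = 5/(-2) = 5*(-1/2) = -5/2)
v(m) = 8/3 (v(m) = 8*(1/3) = 8/3)
t = -13/2 (t = (-5 + 6)*(-5/2 - 4) = 1*(-13/2) = -13/2 ≈ -6.5000)
Q(w, b) = (-19/2 + b)**2 (Q(w, b) = (-13/2 + (b - 1*3))**2 = (-13/2 + (b - 3))**2 = (-13/2 + (-3 + b))**2 = (-19/2 + b)**2)
Q(163, v(4)) + 47655 = (-19 + 2*(8/3))**2/4 + 47655 = (-19 + 16/3)**2/4 + 47655 = (-41/3)**2/4 + 47655 = (1/4)*(1681/9) + 47655 = 1681/36 + 47655 = 1717261/36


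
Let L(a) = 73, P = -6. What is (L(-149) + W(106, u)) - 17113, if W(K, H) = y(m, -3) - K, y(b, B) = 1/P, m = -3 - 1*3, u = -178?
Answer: -102877/6 ≈ -17146.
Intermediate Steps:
m = -6 (m = -3 - 3 = -6)
y(b, B) = -1/6 (y(b, B) = 1/(-6) = -1/6)
W(K, H) = -1/6 - K
(L(-149) + W(106, u)) - 17113 = (73 + (-1/6 - 1*106)) - 17113 = (73 + (-1/6 - 106)) - 17113 = (73 - 637/6) - 17113 = -199/6 - 17113 = -102877/6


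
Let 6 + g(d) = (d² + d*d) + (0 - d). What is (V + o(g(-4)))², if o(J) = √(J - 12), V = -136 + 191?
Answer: 3043 + 330*√2 ≈ 3509.7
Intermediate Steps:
g(d) = -6 - d + 2*d² (g(d) = -6 + ((d² + d*d) + (0 - d)) = -6 + ((d² + d²) - d) = -6 + (2*d² - d) = -6 + (-d + 2*d²) = -6 - d + 2*d²)
V = 55
o(J) = √(-12 + J)
(V + o(g(-4)))² = (55 + √(-12 + (-6 - 1*(-4) + 2*(-4)²)))² = (55 + √(-12 + (-6 + 4 + 2*16)))² = (55 + √(-12 + (-6 + 4 + 32)))² = (55 + √(-12 + 30))² = (55 + √18)² = (55 + 3*√2)²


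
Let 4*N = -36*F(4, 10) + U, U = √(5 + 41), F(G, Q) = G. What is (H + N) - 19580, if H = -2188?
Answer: -21804 + √46/4 ≈ -21802.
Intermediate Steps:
U = √46 ≈ 6.7823
N = -36 + √46/4 (N = (-36*4 + √46)/4 = (-144 + √46)/4 = -36 + √46/4 ≈ -34.304)
(H + N) - 19580 = (-2188 + (-36 + √46/4)) - 19580 = (-2224 + √46/4) - 19580 = -21804 + √46/4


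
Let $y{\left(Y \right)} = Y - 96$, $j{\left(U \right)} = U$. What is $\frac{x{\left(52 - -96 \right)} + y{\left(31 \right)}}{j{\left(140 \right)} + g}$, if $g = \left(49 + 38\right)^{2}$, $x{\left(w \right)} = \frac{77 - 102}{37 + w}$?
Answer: $- \frac{2410}{285233} \approx -0.0084492$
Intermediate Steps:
$x{\left(w \right)} = - \frac{25}{37 + w}$
$y{\left(Y \right)} = -96 + Y$
$g = 7569$ ($g = 87^{2} = 7569$)
$\frac{x{\left(52 - -96 \right)} + y{\left(31 \right)}}{j{\left(140 \right)} + g} = \frac{- \frac{25}{37 + \left(52 - -96\right)} + \left(-96 + 31\right)}{140 + 7569} = \frac{- \frac{25}{37 + \left(52 + 96\right)} - 65}{7709} = \left(- \frac{25}{37 + 148} - 65\right) \frac{1}{7709} = \left(- \frac{25}{185} - 65\right) \frac{1}{7709} = \left(\left(-25\right) \frac{1}{185} - 65\right) \frac{1}{7709} = \left(- \frac{5}{37} - 65\right) \frac{1}{7709} = \left(- \frac{2410}{37}\right) \frac{1}{7709} = - \frac{2410}{285233}$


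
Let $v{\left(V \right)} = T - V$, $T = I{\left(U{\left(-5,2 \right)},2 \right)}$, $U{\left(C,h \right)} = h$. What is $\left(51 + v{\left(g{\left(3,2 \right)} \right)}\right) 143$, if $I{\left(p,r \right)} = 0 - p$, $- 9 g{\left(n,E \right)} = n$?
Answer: $\frac{21164}{3} \approx 7054.7$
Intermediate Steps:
$g{\left(n,E \right)} = - \frac{n}{9}$
$I{\left(p,r \right)} = - p$
$T = -2$ ($T = \left(-1\right) 2 = -2$)
$v{\left(V \right)} = -2 - V$
$\left(51 + v{\left(g{\left(3,2 \right)} \right)}\right) 143 = \left(51 - \left(2 - \frac{1}{3}\right)\right) 143 = \left(51 - \frac{5}{3}\right) 143 = \frac{148}{3} \cdot 143 = \frac{21164}{3}$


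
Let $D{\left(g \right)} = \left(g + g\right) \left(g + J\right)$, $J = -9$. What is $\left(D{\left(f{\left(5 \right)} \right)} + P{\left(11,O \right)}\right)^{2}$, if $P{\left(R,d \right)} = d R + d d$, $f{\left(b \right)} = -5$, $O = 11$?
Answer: $145924$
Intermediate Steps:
$P{\left(R,d \right)} = d^{2} + R d$ ($P{\left(R,d \right)} = R d + d^{2} = d^{2} + R d$)
$D{\left(g \right)} = 2 g \left(-9 + g\right)$ ($D{\left(g \right)} = \left(g + g\right) \left(g - 9\right) = 2 g \left(-9 + g\right)$)
$\left(D{\left(f{\left(5 \right)} \right)} + P{\left(11,O \right)}\right)^{2} = \left(2 \left(-5\right) \left(-9 - 5\right) + 11 \left(11 + 11\right)\right)^{2} = \left(2 \left(-5\right) \left(-14\right) + 11 \cdot 22\right)^{2} = \left(140 + 242\right)^{2} = 382^{2} = 145924$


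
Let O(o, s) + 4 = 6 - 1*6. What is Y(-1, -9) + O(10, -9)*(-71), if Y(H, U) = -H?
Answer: 285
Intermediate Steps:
O(o, s) = -4 (O(o, s) = -4 + (6 - 1*6) = -4 + (6 - 6) = -4 + 0 = -4)
Y(-1, -9) + O(10, -9)*(-71) = -1*(-1) - 4*(-71) = 1 + 284 = 285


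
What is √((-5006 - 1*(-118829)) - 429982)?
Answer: I*√316159 ≈ 562.28*I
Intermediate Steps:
√((-5006 - 1*(-118829)) - 429982) = √((-5006 + 118829) - 429982) = √(113823 - 429982) = √(-316159) = I*√316159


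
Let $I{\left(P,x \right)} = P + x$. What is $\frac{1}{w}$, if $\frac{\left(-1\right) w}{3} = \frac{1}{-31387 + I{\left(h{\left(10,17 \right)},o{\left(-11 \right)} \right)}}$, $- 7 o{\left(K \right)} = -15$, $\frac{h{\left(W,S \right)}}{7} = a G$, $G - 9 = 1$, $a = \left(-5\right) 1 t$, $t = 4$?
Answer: $\frac{76498}{7} \approx 10928.0$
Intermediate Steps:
$a = -20$ ($a = \left(-5\right) 1 \cdot 4 = \left(-5\right) 4 = -20$)
$G = 10$ ($G = 9 + 1 = 10$)
$h{\left(W,S \right)} = -1400$ ($h{\left(W,S \right)} = 7 \left(\left(-20\right) 10\right) = 7 \left(-200\right) = -1400$)
$o{\left(K \right)} = \frac{15}{7}$ ($o{\left(K \right)} = \left(- \frac{1}{7}\right) \left(-15\right) = \frac{15}{7}$)
$w = \frac{7}{76498}$ ($w = - \frac{3}{-31387 + \left(-1400 + \frac{15}{7}\right)} = - \frac{3}{-31387 - \frac{9785}{7}} = - \frac{3}{- \frac{229494}{7}} = \left(-3\right) \left(- \frac{7}{229494}\right) = \frac{7}{76498} \approx 9.1506 \cdot 10^{-5}$)
$\frac{1}{w} = \frac{1}{\frac{7}{76498}} = \frac{76498}{7}$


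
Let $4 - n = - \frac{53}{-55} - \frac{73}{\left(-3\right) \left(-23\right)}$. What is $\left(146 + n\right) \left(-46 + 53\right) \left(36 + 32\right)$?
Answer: $\frac{271133408}{3795} \approx 71445.0$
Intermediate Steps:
$n = \frac{15538}{3795}$ ($n = 4 - \left(- \frac{53}{-55} - \frac{73}{\left(-3\right) \left(-23\right)}\right) = 4 - \left(\left(-53\right) \left(- \frac{1}{55}\right) - \frac{73}{69}\right) = 4 - \left(\frac{53}{55} - \frac{73}{69}\right) = 4 - - \frac{358}{3795} = 4 + \frac{358}{3795} = \frac{15538}{3795} \approx 4.0943$)
$\left(146 + n\right) \left(-46 + 53\right) \left(36 + 32\right) = \left(146 + \frac{15538}{3795}\right) \left(-46 + 53\right) \left(36 + 32\right) = \frac{569608 \cdot 7 \cdot 68}{3795} = \frac{569608}{3795} \cdot 476 = \frac{271133408}{3795}$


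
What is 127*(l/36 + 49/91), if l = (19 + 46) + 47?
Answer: 54229/117 ≈ 463.50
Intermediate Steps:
l = 112 (l = 65 + 47 = 112)
127*(l/36 + 49/91) = 127*(112/36 + 49/91) = 127*(112*(1/36) + 49*(1/91)) = 127*(28/9 + 7/13) = 127*(427/117) = 54229/117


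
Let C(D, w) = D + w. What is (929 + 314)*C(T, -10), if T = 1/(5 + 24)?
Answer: -359227/29 ≈ -12387.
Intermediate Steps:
T = 1/29 ≈ 0.034483
(929 + 314)*C(T, -10) = (929 + 314)*(1/29 - 10) = 1243*(-289/29) = -359227/29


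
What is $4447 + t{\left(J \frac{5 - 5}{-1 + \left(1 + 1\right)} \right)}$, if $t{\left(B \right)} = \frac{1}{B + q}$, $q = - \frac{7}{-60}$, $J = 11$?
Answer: $\frac{31189}{7} \approx 4455.6$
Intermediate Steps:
$q = \frac{7}{60}$ ($q = \left(-7\right) \left(- \frac{1}{60}\right) = \frac{7}{60} \approx 0.11667$)
$t{\left(B \right)} = \frac{1}{\frac{7}{60} + B}$ ($t{\left(B \right)} = \frac{1}{B + \frac{7}{60}} = \frac{1}{\frac{7}{60} + B}$)
$4447 + t{\left(J \frac{5 - 5}{-1 + \left(1 + 1\right)} \right)} = 4447 + \frac{60}{7 + 60 \cdot 11 \frac{5 - 5}{-1 + \left(1 + 1\right)}} = 4447 + \frac{60}{7 + 60 \cdot 11 \frac{0}{-1 + 2}} = 4447 + \frac{60}{7 + 60 \cdot 11 \cdot \frac{0}{1}} = 4447 + \frac{60}{7 + 60 \cdot 11 \cdot 0 \cdot 1} = 4447 + \frac{60}{7 + 60 \cdot 11 \cdot 0} = 4447 + \frac{60}{7 + 60 \cdot 0} = 4447 + \frac{60}{7 + 0} = 4447 + \frac{60}{7} = \frac{31189}{7}$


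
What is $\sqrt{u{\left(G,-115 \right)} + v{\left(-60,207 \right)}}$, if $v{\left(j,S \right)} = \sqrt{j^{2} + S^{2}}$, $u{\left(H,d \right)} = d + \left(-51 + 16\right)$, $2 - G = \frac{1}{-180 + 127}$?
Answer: $\sqrt{-150 + 3 \sqrt{5161}} \approx 8.0945$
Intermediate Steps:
$G = \frac{107}{53}$ ($G = 2 - \frac{1}{-180 + 127} = 2 - \frac{1}{-53} = 2 - - \frac{1}{53} = 2 + \frac{1}{53} = \frac{107}{53} \approx 2.0189$)
$u{\left(H,d \right)} = -35 + d$ ($u{\left(H,d \right)} = d - 35 = -35 + d$)
$v{\left(j,S \right)} = \sqrt{S^{2} + j^{2}}$
$\sqrt{u{\left(G,-115 \right)} + v{\left(-60,207 \right)}} = \sqrt{\left(-35 - 115\right) + \sqrt{207^{2} + \left(-60\right)^{2}}} = \sqrt{-150 + \sqrt{42849 + 3600}} = \sqrt{-150 + \sqrt{46449}} = \sqrt{-150 + 3 \sqrt{5161}}$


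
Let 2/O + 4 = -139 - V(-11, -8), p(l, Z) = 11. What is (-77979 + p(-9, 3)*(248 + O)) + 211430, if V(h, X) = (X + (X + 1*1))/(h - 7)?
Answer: 117522345/863 ≈ 1.3618e+5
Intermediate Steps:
V(h, X) = (1 + 2*X)/(-7 + h) (V(h, X) = (X + (X + 1))/(-7 + h) = (X + (1 + X))/(-7 + h) = (1 + 2*X)/(-7 + h))
O = -12/863 (O = 2/(-4 + (-139 - (1 + 2*(-8))/(-7 - 11))) = 2/(-4 + (-139 - (1 - 16)/(-18))) = 2/(-4 + (-139 - (-1)*(-15)/18)) = 2/(-4 + (-139 - 1*⅚)) = 2/(-4 + (-139 - ⅚)) = 2/(-4 - 839/6) = 2/(-863/6) = 2*(-6/863) = -12/863 ≈ -0.013905)
(-77979 + p(-9, 3)*(248 + O)) + 211430 = (-77979 + 11*(248 - 12/863)) + 211430 = (-77979 + 11*(214012/863)) + 211430 = (-77979 + 2354132/863) + 211430 = -64941745/863 + 211430 = 117522345/863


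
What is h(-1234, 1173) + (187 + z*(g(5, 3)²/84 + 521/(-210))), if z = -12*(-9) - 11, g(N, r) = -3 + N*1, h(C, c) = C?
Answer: -38491/30 ≈ -1283.0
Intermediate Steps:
g(N, r) = -3 + N
z = 97 (z = 108 - 11 = 97)
h(-1234, 1173) + (187 + z*(g(5, 3)²/84 + 521/(-210))) = -1234 + (187 + 97*((-3 + 5)²/84 + 521/(-210))) = -1234 + (187 + 97*(2²*(1/84) + 521*(-1/210))) = -1234 + (187 + 97*(4*(1/84) - 521/210)) = -1234 + (187 + 97*(1/21 - 521/210)) = -1234 + (187 + 97*(-73/30)) = -1234 + (187 - 7081/30) = -1234 - 1471/30 = -38491/30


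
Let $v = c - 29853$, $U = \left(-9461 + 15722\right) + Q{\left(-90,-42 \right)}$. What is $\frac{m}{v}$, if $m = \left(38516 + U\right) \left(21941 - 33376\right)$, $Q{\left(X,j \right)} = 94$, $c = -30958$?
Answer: $\frac{513099885}{60811} \approx 8437.6$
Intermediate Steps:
$U = 6355$ ($U = \left(-9461 + 15722\right) + 94 = 6261 + 94 = 6355$)
$v = -60811$ ($v = -30958 - 29853 = -60811$)
$m = -513099885$ ($m = \left(38516 + 6355\right) \left(21941 - 33376\right) = 44871 \left(-11435\right) = -513099885$)
$\frac{m}{v} = - \frac{513099885}{-60811} = \left(-513099885\right) \left(- \frac{1}{60811}\right) = \frac{513099885}{60811}$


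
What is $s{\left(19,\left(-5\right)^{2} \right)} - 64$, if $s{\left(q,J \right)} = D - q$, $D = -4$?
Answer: $-87$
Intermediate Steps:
$s{\left(q,J \right)} = -4 - q$
$s{\left(19,\left(-5\right)^{2} \right)} - 64 = \left(-4 - 19\right) - 64 = -23 - 64 = -87$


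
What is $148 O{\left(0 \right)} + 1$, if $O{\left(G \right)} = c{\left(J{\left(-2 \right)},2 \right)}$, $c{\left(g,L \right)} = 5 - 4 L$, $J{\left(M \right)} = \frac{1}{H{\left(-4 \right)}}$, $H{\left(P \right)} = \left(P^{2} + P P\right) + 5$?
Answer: $-443$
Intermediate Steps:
$H{\left(P \right)} = 5 + 2 P^{2}$ ($H{\left(P \right)} = \left(P^{2} + P^{2}\right) + 5 = 2 P^{2} + 5 = 5 + 2 P^{2}$)
$J{\left(M \right)} = \frac{1}{37}$ ($J{\left(M \right)} = \frac{1}{5 + 2 \left(-4\right)^{2}} = \frac{1}{5 + 2 \cdot 16} = \frac{1}{5 + 32} = \frac{1}{37}$)
$O{\left(G \right)} = -3$ ($O{\left(G \right)} = 5 - 8 = -3$)
$148 O{\left(0 \right)} + 1 = 148 \left(-3\right) + 1 = -444 + 1 = -443$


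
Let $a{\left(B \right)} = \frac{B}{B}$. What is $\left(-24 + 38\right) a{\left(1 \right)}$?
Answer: $14$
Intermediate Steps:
$a{\left(B \right)} = 1$
$\left(-24 + 38\right) a{\left(1 \right)} = \left(-24 + 38\right) 1 = 14 \cdot 1 = 14$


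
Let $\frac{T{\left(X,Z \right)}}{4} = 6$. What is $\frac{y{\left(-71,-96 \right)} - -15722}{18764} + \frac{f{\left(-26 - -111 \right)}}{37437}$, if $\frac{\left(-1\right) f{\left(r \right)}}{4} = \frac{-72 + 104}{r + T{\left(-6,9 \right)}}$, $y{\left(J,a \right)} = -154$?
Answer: $\frac{15881223188}{19142249403} \approx 0.82964$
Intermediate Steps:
$T{\left(X,Z \right)} = 24$ ($T{\left(X,Z \right)} = 4 \cdot 6 = 24$)
$f{\left(r \right)} = - \frac{128}{24 + r}$ ($f{\left(r \right)} = - 4 \frac{-72 + 104}{r + 24} = - 4 \frac{32}{24 + r} = - \frac{128}{24 + r}$)
$\frac{y{\left(-71,-96 \right)} - -15722}{18764} + \frac{f{\left(-26 - -111 \right)}}{37437} = \frac{-154 - -15722}{18764} + \frac{\left(-128\right) \frac{1}{24 - -85}}{37437} = \left(-154 + 15722\right) \frac{1}{18764} + - \frac{128}{24 + \left(-26 + 111\right)} \frac{1}{37437} = 15568 \cdot \frac{1}{18764} + - \frac{128}{24 + 85} \cdot \frac{1}{37437} = \frac{3892}{4691} + - \frac{128}{109} \cdot \frac{1}{37437} = \frac{3892}{4691} + \left(-128\right) \frac{1}{109} \cdot \frac{1}{37437} = \frac{3892}{4691} - \frac{128}{4080633} = \frac{15881223188}{19142249403}$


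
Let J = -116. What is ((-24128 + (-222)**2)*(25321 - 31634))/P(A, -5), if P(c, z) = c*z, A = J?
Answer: -39702457/145 ≈ -2.7381e+5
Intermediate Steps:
A = -116
((-24128 + (-222)**2)*(25321 - 31634))/P(A, -5) = ((-24128 + (-222)**2)*(25321 - 31634))/((-116*(-5))) = ((-24128 + 49284)*(-6313))/580 = (25156*(-6313))*(1/580) = -158809828*1/580 = -39702457/145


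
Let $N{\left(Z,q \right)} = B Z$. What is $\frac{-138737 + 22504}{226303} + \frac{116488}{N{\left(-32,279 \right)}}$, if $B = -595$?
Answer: $\frac{431223349}{76943020} \approx 5.6044$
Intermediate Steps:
$N{\left(Z,q \right)} = - 595 Z$
$\frac{-138737 + 22504}{226303} + \frac{116488}{N{\left(-32,279 \right)}} = \frac{-138737 + 22504}{226303} + \frac{116488}{\left(-595\right) \left(-32\right)} = \left(-116233\right) \frac{1}{226303} + \frac{116488}{19040} = - \frac{116233}{226303} + 116488 \cdot \frac{1}{19040} = - \frac{116233}{226303} + \frac{14561}{2380} = \frac{431223349}{76943020}$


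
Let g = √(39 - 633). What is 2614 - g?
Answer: 2614 - 3*I*√66 ≈ 2614.0 - 24.372*I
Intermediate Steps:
g = 3*I*√66 (g = √(-594) = 3*I*√66 ≈ 24.372*I)
2614 - g = 2614 - 3*I*√66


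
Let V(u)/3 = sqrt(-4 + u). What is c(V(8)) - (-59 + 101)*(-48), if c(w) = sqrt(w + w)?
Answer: 2016 + 2*sqrt(3) ≈ 2019.5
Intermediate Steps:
V(u) = 3*sqrt(-4 + u)
c(w) = sqrt(2)*sqrt(w) (c(w) = sqrt(2*w) = sqrt(2)*sqrt(w))
c(V(8)) - (-59 + 101)*(-48) = sqrt(2)*sqrt(3*sqrt(-4 + 8)) - (-59 + 101)*(-48) = sqrt(2)*sqrt(3*sqrt(4)) - 42*(-48) = sqrt(2)*sqrt(3*2) - 1*(-2016) = sqrt(2)*sqrt(6) + 2016 = 2*sqrt(3) + 2016 = 2016 + 2*sqrt(3)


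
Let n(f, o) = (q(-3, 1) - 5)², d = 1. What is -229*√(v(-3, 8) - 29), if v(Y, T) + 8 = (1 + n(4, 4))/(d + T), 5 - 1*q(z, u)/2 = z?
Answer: -229*I*√211/3 ≈ -1108.8*I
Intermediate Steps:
q(z, u) = 10 - 2*z
n(f, o) = 121 (n(f, o) = ((10 - 2*(-3)) - 5)² = ((10 + 6) - 5)² = (16 - 5)² = 11² = 121)
v(Y, T) = -8 + 122/(1 + T) (v(Y, T) = -8 + (1 + 121)/(1 + T) = -8 + 122/(1 + T))
-229*√(v(-3, 8) - 29) = -229*√(2*(57 - 4*8)/(1 + 8) - 29) = -229*√(2*(57 - 32)/9 - 29) = -229*√(2*(⅑)*25 - 29) = -229*√(50/9 - 29) = -229*I*√211/3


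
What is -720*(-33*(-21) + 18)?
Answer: -511920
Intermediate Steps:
-720*(-33*(-21) + 18) = -720*(693 + 18) = -720*711 = -511920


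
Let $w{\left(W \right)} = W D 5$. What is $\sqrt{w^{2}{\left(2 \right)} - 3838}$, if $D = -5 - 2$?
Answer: $3 \sqrt{118} \approx 32.588$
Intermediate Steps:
$D = -7$ ($D = -5 - 2 = -7$)
$w{\left(W \right)} = - 35 W$ ($w{\left(W \right)} = W \left(-7\right) 5 = - 7 W 5 = - 35 W$)
$\sqrt{w^{2}{\left(2 \right)} - 3838} = \sqrt{\left(\left(-35\right) 2\right)^{2} - 3838} = \sqrt{\left(-70\right)^{2} - 3838} = \sqrt{4900 - 3838} = \sqrt{1062} = 3 \sqrt{118}$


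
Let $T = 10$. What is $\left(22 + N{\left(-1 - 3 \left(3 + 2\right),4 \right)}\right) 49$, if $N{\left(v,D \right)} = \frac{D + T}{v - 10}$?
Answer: $\frac{13671}{13} \approx 1051.6$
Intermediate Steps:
$N{\left(v,D \right)} = \frac{10 + D}{-10 + v}$ ($N{\left(v,D \right)} = \frac{D + 10}{v - 10} = \frac{10 + D}{-10 + v}$)
$\left(22 + N{\left(-1 - 3 \left(3 + 2\right),4 \right)}\right) 49 = \left(22 + \frac{10 + 4}{-10 - \left(1 + 3 \left(3 + 2\right)\right)}\right) 49 = \left(22 + \frac{1}{-10 - 16} \cdot 14\right) 49 = \left(22 + \frac{1}{-26} \cdot 14\right) 49 = \left(22 - \frac{7}{13}\right) 49 = \frac{279}{13} \cdot 49 = \frac{13671}{13}$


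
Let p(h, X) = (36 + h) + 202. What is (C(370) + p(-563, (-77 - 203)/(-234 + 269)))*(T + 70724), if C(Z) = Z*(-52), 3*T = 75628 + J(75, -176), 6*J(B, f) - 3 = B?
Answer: -5631061345/3 ≈ -1.8770e+9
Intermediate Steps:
J(B, f) = ½ + B/6
T = 75641/3 (T = (75628 + (½ + (⅙)*75))/3 = (75628 + (½ + 25/2))/3 = (75628 + 13)/3 = (⅓)*75641 = 75641/3 ≈ 25214.)
p(h, X) = 238 + h
C(Z) = -52*Z
(C(370) + p(-563, (-77 - 203)/(-234 + 269)))*(T + 70724) = (-52*370 + (238 - 563))*(75641/3 + 70724) = (-19240 - 325)*(287813/3) = -19565*287813/3 = -5631061345/3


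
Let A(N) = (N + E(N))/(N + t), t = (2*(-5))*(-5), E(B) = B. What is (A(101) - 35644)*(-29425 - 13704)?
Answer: 232122089418/151 ≈ 1.5372e+9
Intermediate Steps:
t = 50 (t = -10*(-5) = 50)
A(N) = 2*N/(50 + N) (A(N) = (N + N)/(N + 50) = (2*N)/(50 + N) = 2*N/(50 + N))
(A(101) - 35644)*(-29425 - 13704) = (2*101/(50 + 101) - 35644)*(-29425 - 13704) = (2*101/151 - 35644)*(-43129) = (2*101*(1/151) - 35644)*(-43129) = (202/151 - 35644)*(-43129) = -5382042/151*(-43129) = 232122089418/151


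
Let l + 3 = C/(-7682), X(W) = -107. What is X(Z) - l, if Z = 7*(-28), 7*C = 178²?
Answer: -2780406/26887 ≈ -103.41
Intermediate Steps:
C = 31684/7 (C = (⅐)*178² = (⅐)*31684 = 31684/7 ≈ 4526.3)
Z = -196
l = -96503/26887 (l = -3 + (31684/7)/(-7682) = -3 + (31684/7)*(-1/7682) = -3 - 15842/26887 = -96503/26887 ≈ -3.5892)
X(Z) - l = -107 - 1*(-96503/26887) = -107 + 96503/26887 = -2780406/26887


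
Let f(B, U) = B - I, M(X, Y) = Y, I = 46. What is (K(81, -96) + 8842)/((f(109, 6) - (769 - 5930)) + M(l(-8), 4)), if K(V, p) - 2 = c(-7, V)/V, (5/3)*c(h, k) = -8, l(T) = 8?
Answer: 298483/176445 ≈ 1.6916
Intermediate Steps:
c(h, k) = -24/5 (c(h, k) = (3/5)*(-8) = -24/5)
K(V, p) = 2 - 24/(5*V)
f(B, U) = -46 + B (f(B, U) = B - 1*46 = B - 46 = -46 + B)
(K(81, -96) + 8842)/((f(109, 6) - (769 - 5930)) + M(l(-8), 4)) = ((2 - 24/5/81) + 8842)/(((-46 + 109) - (769 - 5930)) + 4) = ((2 - 24/5*1/81) + 8842)/((63 - 1*(-5161)) + 4) = ((2 - 8/135) + 8842)/((63 + 5161) + 4) = (262/135 + 8842)/(5224 + 4) = (1193932/135)/5228 = (1193932/135)*(1/5228) = 298483/176445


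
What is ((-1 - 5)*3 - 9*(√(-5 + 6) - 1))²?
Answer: 324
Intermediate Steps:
((-1 - 5)*3 - 9*(√(-5 + 6) - 1))² = (-6*3 - 9*(√1 - 1))² = (-18 - 9*(1 - 1))² = (-18 - 9*0)² = (-18 + 0)² = (-18)² = 324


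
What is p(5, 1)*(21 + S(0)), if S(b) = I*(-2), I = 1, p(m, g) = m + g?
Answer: 114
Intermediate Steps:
p(m, g) = g + m
S(b) = -2 (S(b) = 1*(-2) = -2)
p(5, 1)*(21 + S(0)) = (1 + 5)*(21 - 2) = 6*19 = 114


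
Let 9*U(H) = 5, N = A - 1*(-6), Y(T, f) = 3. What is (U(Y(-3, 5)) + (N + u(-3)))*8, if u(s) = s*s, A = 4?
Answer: 1408/9 ≈ 156.44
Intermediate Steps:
N = 10 (N = 4 - 1*(-6) = 4 + 6 = 10)
u(s) = s²
U(H) = 5/9 (U(H) = (⅑)*5 = 5/9)
(U(Y(-3, 5)) + (N + u(-3)))*8 = (5/9 + (10 + (-3)²))*8 = (5/9 + (10 + 9))*8 = (5/9 + 19)*8 = (176/9)*8 = 1408/9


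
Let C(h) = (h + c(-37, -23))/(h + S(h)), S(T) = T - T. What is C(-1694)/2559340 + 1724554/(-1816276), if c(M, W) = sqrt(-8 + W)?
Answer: -157632793503/166016707780 - I*sqrt(31)/4335521960 ≈ -0.9495 - 1.2842e-9*I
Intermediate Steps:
S(T) = 0
C(h) = (h + I*sqrt(31))/h (C(h) = (h + sqrt(-8 - 23))/(h + 0) = (h + sqrt(-31))/h = (h + I*sqrt(31))/h)
C(-1694)/2559340 + 1724554/(-1816276) = ((-1694 + I*sqrt(31))/(-1694))/2559340 + 1724554/(-1816276) = -(-1694 + I*sqrt(31))/1694*(1/2559340) + 1724554*(-1/1816276) = (1 - I*sqrt(31)/1694)*(1/2559340) - 862277/908138 = (1/2559340 - I*sqrt(31)/4335521960) - 862277/908138 = -157632793503/166016707780 - I*sqrt(31)/4335521960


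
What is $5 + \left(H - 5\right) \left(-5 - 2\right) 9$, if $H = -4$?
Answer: $572$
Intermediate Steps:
$5 + \left(H - 5\right) \left(-5 - 2\right) 9 = 5 + \left(-4 - 5\right) \left(-5 - 2\right) 9 = 5 + \left(-9\right) \left(-7\right) 9 = 5 + 63 \cdot 9 = 5 + 567 = 572$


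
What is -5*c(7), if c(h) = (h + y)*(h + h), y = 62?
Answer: -4830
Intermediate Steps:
c(h) = 2*h*(62 + h) (c(h) = (h + 62)*(h + h) = (62 + h)*(2*h) = 2*h*(62 + h))
-5*c(7) = -10*7*(62 + 7) = -10*7*69 = -5*966 = -4830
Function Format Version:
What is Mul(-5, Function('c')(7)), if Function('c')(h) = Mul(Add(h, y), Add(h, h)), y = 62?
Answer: -4830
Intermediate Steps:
Function('c')(h) = Mul(2, h, Add(62, h)) (Function('c')(h) = Mul(Add(h, 62), Add(h, h)) = Mul(Add(62, h), Mul(2, h)) = Mul(2, h, Add(62, h)))
Mul(-5, Function('c')(7)) = Mul(-5, Mul(2, 7, Add(62, 7))) = Mul(-5, Mul(2, 7, 69)) = Mul(-5, 966) = -4830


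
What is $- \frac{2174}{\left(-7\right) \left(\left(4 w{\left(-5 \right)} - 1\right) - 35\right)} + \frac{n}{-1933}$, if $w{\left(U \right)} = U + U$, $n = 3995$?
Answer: $- \frac{3163841}{514178} \approx -6.1532$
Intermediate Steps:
$w{\left(U \right)} = 2 U$
$- \frac{2174}{\left(-7\right) \left(\left(4 w{\left(-5 \right)} - 1\right) - 35\right)} + \frac{n}{-1933} = - \frac{2174}{\left(-7\right) \left(\left(4 \cdot 2 \left(-5\right) - 1\right) - 35\right)} + \frac{3995}{-1933} = - \frac{2174}{\left(-7\right) \left(\left(4 \left(-10\right) - 1\right) - 35\right)} + 3995 \left(- \frac{1}{1933}\right) = - \frac{2174}{\left(-7\right) \left(\left(-40 - 1\right) - 35\right)} - \frac{3995}{1933} = - \frac{2174}{\left(-7\right) \left(-41 - 35\right)} - \frac{3995}{1933} = - \frac{2174}{\left(-7\right) \left(-76\right)} - \frac{3995}{1933} = - \frac{2174}{532} - \frac{3995}{1933} = \left(-2174\right) \frac{1}{532} - \frac{3995}{1933} = - \frac{1087}{266} - \frac{3995}{1933} = - \frac{3163841}{514178}$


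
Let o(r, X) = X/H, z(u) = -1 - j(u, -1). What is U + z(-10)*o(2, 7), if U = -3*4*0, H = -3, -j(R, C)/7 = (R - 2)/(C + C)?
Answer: -287/3 ≈ -95.667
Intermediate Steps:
j(R, C) = -7*(-2 + R)/(2*C) (j(R, C) = -7*(R - 2)/(C + C) = -7*(-2 + R)/(2*C))
z(u) = 6 - 7*u/2 (z(u) = -1 - 7*(2 - u)/(2*(-1)) = -1 - 7*(-1)*(2 - u)/2 = -1 - (-7 + 7*u/2) = -1 + (7 - 7*u/2) = 6 - 7*u/2)
o(r, X) = -X/3 (o(r, X) = X/(-3) = X*(-1/3) = -X/3)
U = 0 (U = -12*0 = 0)
U + z(-10)*o(2, 7) = 0 + (6 - 7/2*(-10))*(-1/3*7) = 0 + (6 + 35)*(-7/3) = 0 + 41*(-7/3) = 0 - 287/3 = -287/3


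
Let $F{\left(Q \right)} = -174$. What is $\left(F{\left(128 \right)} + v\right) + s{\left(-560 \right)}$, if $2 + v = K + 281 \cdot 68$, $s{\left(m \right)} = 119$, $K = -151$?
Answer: $18900$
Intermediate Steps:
$v = 18955$ ($v = -2 + \left(-151 + 281 \cdot 68\right) = -2 + \left(-151 + 19108\right) = -2 + 18957 = 18955$)
$\left(F{\left(128 \right)} + v\right) + s{\left(-560 \right)} = \left(-174 + 18955\right) + 119 = 18781 + 119 = 18900$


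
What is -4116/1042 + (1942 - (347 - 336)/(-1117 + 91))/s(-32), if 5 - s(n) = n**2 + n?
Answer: -3122152459/527596902 ≈ -5.9177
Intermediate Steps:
s(n) = 5 - n - n**2 (s(n) = 5 - (n**2 + n) = 5 - (n + n**2) = 5 + (-n - n**2) = 5 - n - n**2)
-4116/1042 + (1942 - (347 - 336)/(-1117 + 91))/s(-32) = -4116/1042 + (1942 - (347 - 336)/(-1117 + 91))/(5 - 1*(-32) - 1*(-32)**2) = -4116*1/1042 + (1942 - 11/(-1026))/(5 + 32 - 1*1024) = -2058/521 + (1942 - 11*(-1)/1026)/(5 + 32 - 1024) = -2058/521 + (1942 - 1*(-11/1026))/(-987) = -2058/521 + (1942 + 11/1026)*(-1/987) = -2058/521 + (1992503/1026)*(-1/987) = -2058/521 - 1992503/1012662 = -3122152459/527596902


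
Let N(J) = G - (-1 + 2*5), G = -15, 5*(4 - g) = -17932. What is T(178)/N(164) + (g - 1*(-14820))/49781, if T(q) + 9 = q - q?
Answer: 1483131/1991240 ≈ 0.74483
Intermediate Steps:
g = 17952/5 (g = 4 - ⅕*(-17932) = 4 + 17932/5 = 17952/5 ≈ 3590.4)
T(q) = -9 (T(q) = -9 + (q - q) = -9 + 0 = -9)
N(J) = -24 (N(J) = -15 - (-1 + 2*5) = -15 - (-1 + 10) = -15 - 1*9 = -15 - 9 = -24)
T(178)/N(164) + (g - 1*(-14820))/49781 = -9/(-24) + (17952/5 - 1*(-14820))/49781 = -9*(-1/24) + (17952/5 + 14820)*(1/49781) = 3/8 + (92052/5)*(1/49781) = 3/8 + 92052/248905 = 1483131/1991240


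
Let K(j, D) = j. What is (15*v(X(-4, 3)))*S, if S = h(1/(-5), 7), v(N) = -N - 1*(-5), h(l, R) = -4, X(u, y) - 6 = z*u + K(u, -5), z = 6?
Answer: -1620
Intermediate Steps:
X(u, y) = 6 + 7*u (X(u, y) = 6 + (6*u + u) = 6 + 7*u)
v(N) = 5 - N (v(N) = -N + 5 = 5 - N)
S = -4
(15*v(X(-4, 3)))*S = (15*(5 - (6 + 7*(-4))))*(-4) = (15*(5 - (6 - 28)))*(-4) = (15*(5 - 1*(-22)))*(-4) = (15*(5 + 22))*(-4) = (15*27)*(-4) = 405*(-4) = -1620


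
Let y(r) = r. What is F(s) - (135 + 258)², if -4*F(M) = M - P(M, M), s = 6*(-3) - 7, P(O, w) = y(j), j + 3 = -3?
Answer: -617777/4 ≈ -1.5444e+5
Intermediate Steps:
j = -6 (j = -3 - 3 = -6)
P(O, w) = -6
s = -25 (s = -18 - 7 = -25)
F(M) = -3/2 - M/4 (F(M) = -(M - 1*(-6))/4 = -(M + 6)/4 = -(6 + M)/4 = -3/2 - M/4)
F(s) - (135 + 258)² = (-3/2 - ¼*(-25)) - (135 + 258)² = (-3/2 + 25/4) - 1*393² = 19/4 - 1*154449 = 19/4 - 154449 = -617777/4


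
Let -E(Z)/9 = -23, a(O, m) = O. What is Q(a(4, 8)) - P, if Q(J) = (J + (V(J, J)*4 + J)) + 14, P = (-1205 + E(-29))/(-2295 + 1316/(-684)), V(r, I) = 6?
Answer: 8948473/196387 ≈ 45.565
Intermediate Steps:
E(Z) = 207 (E(Z) = -9*(-23) = 207)
P = 85329/196387 (P = (-1205 + 207)/(-2295 + 1316/(-684)) = -998/(-2295 + 1316*(-1/684)) = -998/(-2295 - 329/171) = -998/(-392774/171) = -998*(-171/392774) = 85329/196387 ≈ 0.43449)
Q(J) = 38 + 2*J (Q(J) = (J + (6*4 + J)) + 14 = (J + (24 + J)) + 14 = (24 + 2*J) + 14 = 38 + 2*J)
Q(a(4, 8)) - P = (38 + 2*4) - 1*85329/196387 = (38 + 8) - 85329/196387 = 46 - 85329/196387 = 8948473/196387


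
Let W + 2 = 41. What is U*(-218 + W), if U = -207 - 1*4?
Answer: 37769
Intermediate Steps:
W = 39 (W = -2 + 41 = 39)
U = -211 (U = -207 - 4 = -211)
U*(-218 + W) = -211*(-218 + 39) = -211*(-179) = 37769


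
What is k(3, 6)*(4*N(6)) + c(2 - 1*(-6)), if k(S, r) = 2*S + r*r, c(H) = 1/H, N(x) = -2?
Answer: -2687/8 ≈ -335.88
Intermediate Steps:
k(S, r) = r² + 2*S (k(S, r) = 2*S + r² = r² + 2*S)
k(3, 6)*(4*N(6)) + c(2 - 1*(-6)) = (6² + 2*3)*(4*(-2)) + 1/(2 - 1*(-6)) = (36 + 6)*(-8) + 1/(2 + 6) = 42*(-8) + 1/8 = -336 + ⅛ = -2687/8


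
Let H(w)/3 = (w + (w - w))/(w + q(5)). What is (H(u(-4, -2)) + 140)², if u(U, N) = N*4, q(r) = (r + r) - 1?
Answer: 13456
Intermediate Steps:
q(r) = -1 + 2*r (q(r) = 2*r - 1 = -1 + 2*r)
u(U, N) = 4*N
H(w) = 3*w/(9 + w) (H(w) = 3*((w + (w - w))/(w + (-1 + 2*5))) = 3*((w + 0)/(w + (-1 + 10))) = 3*(w/(w + 9)) = 3*(w/(9 + w)) = 3*w/(9 + w))
(H(u(-4, -2)) + 140)² = (3*(4*(-2))/(9 + 4*(-2)) + 140)² = (3*(-8)/(9 - 8) + 140)² = (3*(-8)/1 + 140)² = (3*(-8)*1 + 140)² = (-24 + 140)² = 116² = 13456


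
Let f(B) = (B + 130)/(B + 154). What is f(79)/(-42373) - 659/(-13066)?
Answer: 6503516237/128999428994 ≈ 0.050415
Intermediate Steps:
f(B) = (130 + B)/(154 + B)
f(79)/(-42373) - 659/(-13066) = ((130 + 79)/(154 + 79))/(-42373) - 659/(-13066) = (209/233)*(-1/42373) - 659*(-1/13066) = ((1/233)*209)*(-1/42373) + 659/13066 = (209/233)*(-1/42373) + 659/13066 = -209/9872909 + 659/13066 = 6503516237/128999428994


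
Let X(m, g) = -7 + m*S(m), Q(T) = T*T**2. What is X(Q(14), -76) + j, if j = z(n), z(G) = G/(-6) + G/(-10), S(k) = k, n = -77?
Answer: 112943243/15 ≈ 7.5296e+6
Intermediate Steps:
Q(T) = T**3
z(G) = -4*G/15 (z(G) = G*(-1/6) + G*(-1/10) = -G/6 - G/10 = -4*G/15)
X(m, g) = -7 + m**2 (X(m, g) = -7 + m*m = -7 + m**2)
j = 308/15 (j = -4/15*(-77) = 308/15 ≈ 20.533)
X(Q(14), -76) + j = (-7 + (14**3)**2) + 308/15 = (-7 + 2744**2) + 308/15 = (-7 + 7529536) + 308/15 = 7529529 + 308/15 = 112943243/15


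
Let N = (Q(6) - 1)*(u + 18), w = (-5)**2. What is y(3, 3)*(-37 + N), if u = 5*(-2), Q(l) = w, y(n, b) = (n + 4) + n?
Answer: 1550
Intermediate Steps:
y(n, b) = 4 + 2*n (y(n, b) = (4 + n) + n = 4 + 2*n)
w = 25
Q(l) = 25
u = -10
N = 192 (N = (25 - 1)*(-10 + 18) = 24*8 = 192)
y(3, 3)*(-37 + N) = (4 + 2*3)*(-37 + 192) = (4 + 6)*155 = 10*155 = 1550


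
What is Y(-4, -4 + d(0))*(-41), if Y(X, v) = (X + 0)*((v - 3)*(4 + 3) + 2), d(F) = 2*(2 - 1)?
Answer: -5412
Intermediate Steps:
d(F) = 2 (d(F) = 2*1 = 2)
Y(X, v) = X*(-19 + 7*v) (Y(X, v) = X*((-3 + v)*7 + 2) = X*((-21 + 7*v) + 2) = X*(-19 + 7*v))
Y(-4, -4 + d(0))*(-41) = -4*(-19 + 7*(-4 + 2))*(-41) = -4*(-19 + 7*(-2))*(-41) = -4*(-19 - 14)*(-41) = -4*(-33)*(-41) = 132*(-41) = -5412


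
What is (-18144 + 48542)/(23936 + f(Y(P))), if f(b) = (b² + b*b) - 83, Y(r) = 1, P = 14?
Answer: 30398/23855 ≈ 1.2743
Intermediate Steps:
f(b) = -83 + 2*b² (f(b) = (b² + b²) - 83 = 2*b² - 83 = -83 + 2*b²)
(-18144 + 48542)/(23936 + f(Y(P))) = (-18144 + 48542)/(23936 + (-83 + 2*1²)) = 30398/(23936 + (-83 + 2*1)) = 30398/(23936 + (-83 + 2)) = 30398/(23936 - 81) = 30398/23855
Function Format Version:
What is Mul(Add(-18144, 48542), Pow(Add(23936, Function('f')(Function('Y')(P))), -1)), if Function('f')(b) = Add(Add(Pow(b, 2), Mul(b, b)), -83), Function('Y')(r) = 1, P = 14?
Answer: Rational(30398, 23855) ≈ 1.2743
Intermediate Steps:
Function('f')(b) = Add(-83, Mul(2, Pow(b, 2))) (Function('f')(b) = Add(Add(Pow(b, 2), Pow(b, 2)), -83) = Add(Mul(2, Pow(b, 2)), -83) = Add(-83, Mul(2, Pow(b, 2))))
Mul(Add(-18144, 48542), Pow(Add(23936, Function('f')(Function('Y')(P))), -1)) = Mul(Add(-18144, 48542), Pow(Add(23936, Add(-83, Mul(2, Pow(1, 2)))), -1)) = Mul(30398, Pow(Add(23936, Add(-83, Mul(2, 1))), -1)) = Mul(30398, Pow(Add(23936, Add(-83, 2)), -1)) = Mul(30398, Pow(Add(23936, -81), -1)) = Mul(30398, Pow(23855, -1)) = Mul(30398, Rational(1, 23855)) = Rational(30398, 23855)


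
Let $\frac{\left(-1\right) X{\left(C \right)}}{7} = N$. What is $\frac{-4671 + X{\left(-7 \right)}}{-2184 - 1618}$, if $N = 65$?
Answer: $\frac{2563}{1901} \approx 1.3482$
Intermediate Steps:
$X{\left(C \right)} = -455$ ($X{\left(C \right)} = \left(-7\right) 65 = -455$)
$\frac{-4671 + X{\left(-7 \right)}}{-2184 - 1618} = \frac{-4671 - 455}{-2184 - 1618} = - \frac{5126}{-3802} = \left(-5126\right) \left(- \frac{1}{3802}\right) = \frac{2563}{1901}$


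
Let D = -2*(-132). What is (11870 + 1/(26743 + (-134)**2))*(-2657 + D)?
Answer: -1269671074483/44699 ≈ -2.8405e+7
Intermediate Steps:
D = 264
(11870 + 1/(26743 + (-134)**2))*(-2657 + D) = (11870 + 1/(26743 + (-134)**2))*(-2657 + 264) = (11870 + 1/(26743 + 17956))*(-2393) = (11870 + 1/44699)*(-2393) = (530577131/44699)*(-2393) = -1269671074483/44699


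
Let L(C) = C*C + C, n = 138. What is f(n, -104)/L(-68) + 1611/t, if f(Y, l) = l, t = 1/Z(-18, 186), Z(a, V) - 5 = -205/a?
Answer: 60144843/2278 ≈ 26402.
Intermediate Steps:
Z(a, V) = 5 - 205/a
t = 18/295 (t = 1/(5 - 205/(-18)) = 1/(5 - 205*(-1/18)) = 1/(5 + 205/18) = 1/(295/18) = 18/295 ≈ 0.061017)
L(C) = C + C² (L(C) = C² + C = C + C²)
f(n, -104)/L(-68) + 1611/t = -104*(-1/(68*(1 - 68))) + 1611/(18/295) = -104/((-68*(-67))) + 1611*(295/18) = -104/4556 + 52805/2 = -104*1/4556 + 52805/2 = -26/1139 + 52805/2 = 60144843/2278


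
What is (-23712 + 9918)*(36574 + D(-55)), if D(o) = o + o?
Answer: -502984416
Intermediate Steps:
D(o) = 2*o
(-23712 + 9918)*(36574 + D(-55)) = (-23712 + 9918)*(36574 + 2*(-55)) = -13794*(36574 - 110) = -13794*36464 = -502984416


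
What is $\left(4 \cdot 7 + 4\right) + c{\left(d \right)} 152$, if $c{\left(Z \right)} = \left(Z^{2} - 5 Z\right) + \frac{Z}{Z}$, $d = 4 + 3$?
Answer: $2312$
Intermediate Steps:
$d = 7$
$c{\left(Z \right)} = 1 + Z^{2} - 5 Z$ ($c{\left(Z \right)} = \left(Z^{2} - 5 Z\right) + 1 = 1 + Z^{2} - 5 Z$)
$\left(4 \cdot 7 + 4\right) + c{\left(d \right)} 152 = \left(4 \cdot 7 + 4\right) + \left(1 + 7^{2} - 35\right) 152 = \left(28 + 4\right) + \left(1 + 49 - 35\right) 152 = 32 + 15 \cdot 152 = 32 + 2280 = 2312$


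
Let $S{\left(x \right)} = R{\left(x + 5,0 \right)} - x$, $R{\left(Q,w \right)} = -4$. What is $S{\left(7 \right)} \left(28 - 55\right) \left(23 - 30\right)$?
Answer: $-2079$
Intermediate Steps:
$S{\left(x \right)} = -4 - x$
$S{\left(7 \right)} \left(28 - 55\right) \left(23 - 30\right) = \left(-4 - 7\right) \left(28 - 55\right) \left(23 - 30\right) = \left(-4 - 7\right) \left(\left(-27\right) \left(-7\right)\right) = \left(-11\right) 189 = -2079$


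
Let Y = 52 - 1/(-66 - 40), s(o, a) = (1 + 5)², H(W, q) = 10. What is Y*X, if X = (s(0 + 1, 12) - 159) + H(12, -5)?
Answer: -622969/106 ≈ -5877.1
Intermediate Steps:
s(o, a) = 36 (s(o, a) = 6² = 36)
X = -113 (X = (36 - 159) + 10 = -123 + 10 = -113)
Y = 5513/106 (Y = 52 - 1/(-106) = 52 - 1*(-1/106) = 52 + 1/106 = 5513/106 ≈ 52.009)
Y*X = (5513/106)*(-113) = -622969/106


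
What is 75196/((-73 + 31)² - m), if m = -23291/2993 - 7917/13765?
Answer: 774493327355/18254676494 ≈ 42.427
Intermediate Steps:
m = -344296196/41198645 (m = -23291*1/2993 - 7917*1/13765 = -23291/2993 - 7917/13765 = -344296196/41198645 ≈ -8.3570)
75196/((-73 + 31)² - m) = 75196/((-73 + 31)² - 1*(-344296196/41198645)) = 75196/((-42)² + 344296196/41198645) = 75196/(1764 + 344296196/41198645) = 75196/(73018705976/41198645) = 75196*(41198645/73018705976) = 774493327355/18254676494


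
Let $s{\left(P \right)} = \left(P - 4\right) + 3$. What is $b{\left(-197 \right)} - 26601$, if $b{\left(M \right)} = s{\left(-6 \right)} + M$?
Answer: $-26805$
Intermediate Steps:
$s{\left(P \right)} = -1 + P$ ($s{\left(P \right)} = \left(-4 + P\right) + 3 = -1 + P$)
$b{\left(M \right)} = -7 + M$ ($b{\left(M \right)} = \left(-1 - 6\right) + M = -7 + M$)
$b{\left(-197 \right)} - 26601 = \left(-7 - 197\right) - 26601 = -204 - 26601 = -26805$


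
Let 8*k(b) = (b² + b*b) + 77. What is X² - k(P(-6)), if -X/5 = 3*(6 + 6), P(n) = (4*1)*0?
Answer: 259123/8 ≈ 32390.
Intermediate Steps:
P(n) = 0 (P(n) = 4*0 = 0)
X = -180 (X = -15*(6 + 6) = -15*12 = -5*36 = -180)
k(b) = 77/8 + b²/4 (k(b) = ((b² + b*b) + 77)/8 = ((b² + b²) + 77)/8 = (2*b² + 77)/8 = (77 + 2*b²)/8 = 77/8 + b²/4)
X² - k(P(-6)) = (-180)² - (77/8 + (¼)*0²) = 32400 - (77/8 + (¼)*0) = 32400 - (77/8 + 0) = 32400 - 1*77/8 = 32400 - 77/8 = 259123/8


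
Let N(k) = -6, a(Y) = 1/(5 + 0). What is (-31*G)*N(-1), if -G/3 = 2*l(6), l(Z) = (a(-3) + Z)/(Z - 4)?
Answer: -17298/5 ≈ -3459.6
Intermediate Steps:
a(Y) = ⅕ (a(Y) = 1/5 = ⅕)
l(Z) = (⅕ + Z)/(-4 + Z) (l(Z) = (⅕ + Z)/(Z - 4) = (⅕ + Z)/(-4 + Z))
G = -93/5 (G = -6*(⅕ + 6)/(-4 + 6) = -6*(31/5)/2 = -6*(½)*(31/5) = -6*31/10 = -3*31/5 = -93/5 ≈ -18.600)
(-31*G)*N(-1) = -31*(-93/5)*(-6) = (2883/5)*(-6) = -17298/5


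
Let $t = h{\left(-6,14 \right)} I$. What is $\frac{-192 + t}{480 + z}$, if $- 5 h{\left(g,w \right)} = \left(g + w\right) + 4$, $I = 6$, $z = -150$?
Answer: $- \frac{172}{275} \approx -0.62545$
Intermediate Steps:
$h{\left(g,w \right)} = - \frac{4}{5} - \frac{g}{5} - \frac{w}{5}$ ($h{\left(g,w \right)} = - \frac{\left(g + w\right) + 4}{5} = - \frac{4 + g + w}{5} = - \frac{4}{5} - \frac{g}{5} - \frac{w}{5}$)
$t = - \frac{72}{5}$ ($t = \left(- \frac{4}{5} - - \frac{6}{5} - \frac{14}{5}\right) 6 = \left(- \frac{4}{5} + \frac{6}{5} - \frac{14}{5}\right) 6 = \left(- \frac{12}{5}\right) 6 = - \frac{72}{5} \approx -14.4$)
$\frac{-192 + t}{480 + z} = \frac{-192 - \frac{72}{5}}{480 - 150} = - \frac{1032}{5 \cdot 330} = \left(- \frac{1032}{5}\right) \frac{1}{330} = - \frac{172}{275}$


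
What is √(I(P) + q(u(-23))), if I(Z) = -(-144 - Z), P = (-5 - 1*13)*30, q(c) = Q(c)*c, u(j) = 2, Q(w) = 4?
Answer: 2*I*√97 ≈ 19.698*I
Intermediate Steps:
q(c) = 4*c
P = -540 (P = (-5 - 13)*30 = -18*30 = -540)
I(Z) = 144 + Z
√(I(P) + q(u(-23))) = √((144 - 540) + 4*2) = √(-396 + 8) = √(-388) = 2*I*√97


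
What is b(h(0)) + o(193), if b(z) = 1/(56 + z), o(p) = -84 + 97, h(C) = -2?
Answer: 703/54 ≈ 13.019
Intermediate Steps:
o(p) = 13
b(h(0)) + o(193) = 1/(56 - 2) + 13 = 1/54 + 13 = 703/54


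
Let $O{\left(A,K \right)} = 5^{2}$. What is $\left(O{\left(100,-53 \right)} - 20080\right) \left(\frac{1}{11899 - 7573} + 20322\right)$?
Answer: $- \frac{83956889215}{206} \approx -4.0756 \cdot 10^{8}$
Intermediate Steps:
$O{\left(A,K \right)} = 25$
$\left(O{\left(100,-53 \right)} - 20080\right) \left(\frac{1}{11899 - 7573} + 20322\right) = \left(25 - 20080\right) \left(\frac{1}{11899 - 7573} + 20322\right) = - 20055 \left(\frac{1}{4326} + 20322\right) = \left(-20055\right) \frac{87912973}{4326} = - \frac{83956889215}{206}$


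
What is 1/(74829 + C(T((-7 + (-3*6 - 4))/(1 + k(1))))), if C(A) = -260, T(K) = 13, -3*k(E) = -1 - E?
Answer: 1/74569 ≈ 1.3410e-5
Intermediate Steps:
k(E) = 1/3 + E/3 (k(E) = -(-1 - E)/3 = 1/3 + E/3)
1/(74829 + C(T((-7 + (-3*6 - 4))/(1 + k(1))))) = 1/(74829 - 260) = 1/74569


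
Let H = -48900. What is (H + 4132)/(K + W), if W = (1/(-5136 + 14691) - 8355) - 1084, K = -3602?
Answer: 213879120/62303377 ≈ 3.4329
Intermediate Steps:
W = -90189644/9555 (W = (1/9555 - 8355) - 1084 = -79832024/9555 - 1084 = -90189644/9555 ≈ -9439.0)
(H + 4132)/(K + W) = (-48900 + 4132)/(-3602 - 90189644/9555) = -44768/(-124606754/9555) = -44768*(-9555/124606754) = 213879120/62303377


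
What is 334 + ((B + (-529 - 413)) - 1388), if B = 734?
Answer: -1262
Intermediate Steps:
334 + ((B + (-529 - 413)) - 1388) = 334 + ((734 + (-529 - 413)) - 1388) = 334 + ((734 - 942) - 1388) = 334 + (-208 - 1388) = 334 - 1596 = -1262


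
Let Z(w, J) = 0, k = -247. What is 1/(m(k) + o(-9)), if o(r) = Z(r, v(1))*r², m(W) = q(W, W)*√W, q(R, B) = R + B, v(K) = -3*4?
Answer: I*√247/122018 ≈ 0.0001288*I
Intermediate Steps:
v(K) = -12
q(R, B) = B + R
m(W) = 2*W^(3/2) (m(W) = (W + W)*√W = (2*W)*√W = 2*W^(3/2))
o(r) = 0 (o(r) = 0*r² = 0)
1/(m(k) + o(-9)) = 1/(2*(-247)^(3/2) + 0) = 1/(2*(-247*I*√247) + 0) = 1/(-494*I*√247 + 0) = 1/(-494*I*√247) = I*√247/122018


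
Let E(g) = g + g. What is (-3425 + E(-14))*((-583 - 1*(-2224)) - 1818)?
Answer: 611181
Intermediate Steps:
E(g) = 2*g
(-3425 + E(-14))*((-583 - 1*(-2224)) - 1818) = (-3425 + 2*(-14))*((-583 - 1*(-2224)) - 1818) = (-3425 - 28)*((-583 + 2224) - 1818) = -3453*(1641 - 1818) = -3453*(-177) = 611181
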